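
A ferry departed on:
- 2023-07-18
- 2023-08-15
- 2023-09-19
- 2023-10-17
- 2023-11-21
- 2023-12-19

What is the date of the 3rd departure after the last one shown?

Gaps: 28, 35, 28, 35, 28 days — a mix of 28 and 35. Every date is a Tuesday.
Each is the 3rd Tuesday of its month.
January 2024 — 3rd Tuesday is 2024-01-16.
3rd Tuesday of February 2024: 2024-02-20.
3rd Tuesday of March 2024: 2024-03-19.

2024-03-19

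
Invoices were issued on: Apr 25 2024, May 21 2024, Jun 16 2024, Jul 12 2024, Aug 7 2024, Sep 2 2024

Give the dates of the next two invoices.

Sep 28 2024, Oct 24 2024

The spacing is 26, 26, 26, 26, 26 days — always 26 days.
Sep 2 2024 + 26 days = Sep 28 2024.
Sep 28 2024 + 26 days = Oct 24 2024.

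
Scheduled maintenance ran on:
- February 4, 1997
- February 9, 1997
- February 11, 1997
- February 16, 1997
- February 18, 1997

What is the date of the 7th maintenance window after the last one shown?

Every event lands on a Tuesday or Sunday (gaps cycle 5, 2, 5, 2).
So the schedule is: every Tuesday and Sunday.
Next Sunday: February 23, 1997.
The following Tuesday is February 25, 1997.
The following Sunday is March 2, 1997.
The following Tuesday is March 4, 1997.
Next Sunday: March 9, 1997.
The following Tuesday is March 11, 1997.
Next Sunday: March 16, 1997.

March 16, 1997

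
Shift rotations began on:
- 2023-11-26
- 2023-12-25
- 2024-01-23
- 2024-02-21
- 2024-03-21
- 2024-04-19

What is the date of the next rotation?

2024-05-18

Every event comes 29 days after the last (29, 29, 29, 29, 29).
2024-04-19 + 29 days = 2024-05-18.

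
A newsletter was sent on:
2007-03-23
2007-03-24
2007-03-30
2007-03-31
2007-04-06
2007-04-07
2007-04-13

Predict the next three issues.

2007-04-14, 2007-04-20, 2007-04-21

Every event lands on a Friday or Saturday (gaps cycle 1, 6, 1, 6, 1, 6).
So the schedule is: every Friday and Saturday.
The following Saturday is 2007-04-14.
The following Friday is 2007-04-20.
The following Saturday is 2007-04-21.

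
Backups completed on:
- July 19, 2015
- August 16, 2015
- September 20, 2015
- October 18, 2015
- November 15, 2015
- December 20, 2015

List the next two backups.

January 17, 2016; February 21, 2016

These are Sundays at 28- or 35-day spacing (28, 35, 28, 28, 35).
The pattern: 3rd Sunday of the month.
3rd Sunday of January 2016: January 17, 2016.
February 2016 — 3rd Sunday is February 21, 2016.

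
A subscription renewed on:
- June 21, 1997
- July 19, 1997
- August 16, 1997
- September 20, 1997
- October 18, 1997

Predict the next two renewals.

November 15, 1997; December 20, 1997

All dates are Saturdays, 28, 28, 35, 28 days apart.
Specifically, the 3rd Saturday of each month.
November 1997 — 3rd Saturday is November 15, 1997.
December 1997 — 3rd Saturday is December 20, 1997.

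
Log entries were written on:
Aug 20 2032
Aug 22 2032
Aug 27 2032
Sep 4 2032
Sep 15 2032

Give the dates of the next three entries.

Gaps: 2, 5, 8, 11 days — each gap is 3 larger than the previous one.
Next gap: 14 days. Sep 15 2032 + 14 days = Sep 29 2032.
Next gap: 17 days. Sep 29 2032 + 17 days = Oct 16 2032.
Next gap: 20 days. Oct 16 2032 + 20 days = Nov 5 2032.

Sep 29 2032, Oct 16 2032, Nov 5 2032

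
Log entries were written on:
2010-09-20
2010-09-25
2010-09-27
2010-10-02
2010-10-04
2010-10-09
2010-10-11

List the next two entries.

Gaps: 5, 2, 5, 2, 5, 2 days — not constant, but cyclic with period 2.
The events fall on every Monday and Saturday.
Next Saturday: 2010-10-16.
Next Monday: 2010-10-18.

2010-10-16, 2010-10-18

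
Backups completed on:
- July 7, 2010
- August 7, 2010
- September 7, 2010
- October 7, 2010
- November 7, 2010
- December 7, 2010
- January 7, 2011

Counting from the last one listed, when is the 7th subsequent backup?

August 7, 2011

The day-of-month is always 7 (31, 31, 30, 31, 30, 31 days between events).
So this recurs on the 7th of each month.
Next: February 2011 → February 7, 2011.
March 2011: March 7, 2011.
April 2011: April 7, 2011.
Next: May 2011 → May 7, 2011.
Next: June 2011 → June 7, 2011.
Next: July 2011 → July 7, 2011.
August 2011: August 7, 2011.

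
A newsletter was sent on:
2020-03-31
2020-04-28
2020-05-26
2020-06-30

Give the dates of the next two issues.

All Tuesdays; the gaps (28, 28, 35) vary with month length.
This is the last Tuesday of each month.
July 2020 ends with Tuesday 2020-07-28.
August 2020 ends with Tuesday 2020-08-25.

2020-07-28, 2020-08-25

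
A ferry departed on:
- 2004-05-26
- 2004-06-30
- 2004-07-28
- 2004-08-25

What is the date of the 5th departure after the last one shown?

2005-01-26

These are Wednesdays with 35, 28, 28-day gaps.
Each is the final Wednesday of its month — 2004-06-30 is past the 28th, so '4th Wednesday' doesn't fit.
September 2004 ends with Wednesday 2004-09-29.
October 2004 ends with Wednesday 2004-10-27.
Last Wednesday of November 2004: 2004-11-24.
December 2004 ends with Wednesday 2004-12-29.
Last Wednesday of January 2005: 2005-01-26.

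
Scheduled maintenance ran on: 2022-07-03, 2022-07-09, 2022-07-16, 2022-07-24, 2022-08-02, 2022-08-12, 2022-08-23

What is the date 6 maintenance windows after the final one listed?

Intervals are 6, 7, 8, 9, 10, 11 days — an arithmetic progression with common difference 1.
Next gap: 12 days. 2022-08-23 + 12 days = 2022-09-04.
Next gap: 13 days. 2022-09-04 + 13 days = 2022-09-17.
Next gap: 14 days. 2022-09-17 + 14 days = 2022-10-01.
Next gap: 15 days. 2022-10-01 + 15 days = 2022-10-16.
Next gap: 16 days. 2022-10-16 + 16 days = 2022-11-01.
Next gap: 17 days. 2022-11-01 + 17 days = 2022-11-18.

2022-11-18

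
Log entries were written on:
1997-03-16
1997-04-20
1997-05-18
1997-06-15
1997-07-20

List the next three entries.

All dates are Sundays, 35, 28, 28, 35 days apart.
Specifically, the 3rd Sunday of each month.
3rd Sunday of August 1997: 1997-08-17.
3rd Sunday of September 1997: 1997-09-21.
3rd Sunday of October 1997: 1997-10-19.

1997-08-17, 1997-09-21, 1997-10-19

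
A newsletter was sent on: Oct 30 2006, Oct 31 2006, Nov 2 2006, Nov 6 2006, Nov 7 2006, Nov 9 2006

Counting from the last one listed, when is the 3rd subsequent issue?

Every event lands on a Monday or Tuesday or Thursday (gaps cycle 1, 2, 4, 1, 2).
So the schedule is: every Monday, Tuesday and Thursday.
Next Monday: Nov 13 2006.
Next Tuesday: Nov 14 2006.
The following Thursday is Nov 16 2006.

Nov 16 2006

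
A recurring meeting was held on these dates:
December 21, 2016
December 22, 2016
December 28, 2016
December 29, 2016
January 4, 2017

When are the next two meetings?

The gap pattern 1, 6, 1, 6 repeats every 2 events.
These are the Wednesdays and Thursdays of each week.
The following Thursday is January 5, 2017.
The following Wednesday is January 11, 2017.

January 5, 2017; January 11, 2017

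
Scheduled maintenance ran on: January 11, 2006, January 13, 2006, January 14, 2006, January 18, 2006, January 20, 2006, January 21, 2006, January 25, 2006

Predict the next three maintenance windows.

Gaps: 2, 1, 4, 2, 1, 4 days — not constant, but cyclic with period 3.
The events fall on every Wednesday, Friday and Saturday.
The following Friday is January 27, 2006.
Next Saturday: January 28, 2006.
The following Wednesday is February 1, 2006.

January 27, 2006; January 28, 2006; February 1, 2006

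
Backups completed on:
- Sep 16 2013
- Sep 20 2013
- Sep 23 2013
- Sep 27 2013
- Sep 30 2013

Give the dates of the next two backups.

The gap pattern 4, 3, 4, 3 repeats every 2 events.
These are the Mondays and Fridays of each week.
The following Friday is Oct 4 2013.
The following Monday is Oct 7 2013.

Oct 4 2013, Oct 7 2013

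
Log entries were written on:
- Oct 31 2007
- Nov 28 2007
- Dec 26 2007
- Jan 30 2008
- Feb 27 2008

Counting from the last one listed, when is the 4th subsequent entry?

These are Wednesdays with 28, 28, 35, 28-day gaps.
Each is the final Wednesday of its month — Oct 31 2007 is past the 28th, so '4th Wednesday' doesn't fit.
Last Wednesday of March 2008: Mar 26 2008.
Last Wednesday of April 2008: Apr 30 2008.
Last Wednesday of May 2008: May 28 2008.
Last Wednesday of June 2008: Jun 25 2008.

Jun 25 2008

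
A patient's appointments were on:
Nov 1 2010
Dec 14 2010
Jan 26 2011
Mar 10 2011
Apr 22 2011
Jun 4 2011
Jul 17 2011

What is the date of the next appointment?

Gaps between consecutive events: 43, 43, 43, 43, 43, 43 days — a constant 43-day interval.
Jul 17 2011 + 43 days = Aug 29 2011.

Aug 29 2011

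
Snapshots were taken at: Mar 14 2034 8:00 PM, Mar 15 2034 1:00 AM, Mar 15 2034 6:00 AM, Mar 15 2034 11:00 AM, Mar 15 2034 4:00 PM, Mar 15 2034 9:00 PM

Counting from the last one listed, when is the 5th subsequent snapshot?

Mar 16 2034 10:00 PM

The interval is a steady 5 hours (5, 5, 5, 5, 5).
Mar 15 2034 9:00 PM + 5 h = Mar 16 2034 2:00 AM.
Mar 16 2034 2:00 AM + 5 h = Mar 16 2034 7:00 AM.
Mar 16 2034 7:00 AM + 5 h = Mar 16 2034 12:00 PM.
Mar 16 2034 12:00 PM + 5 h = Mar 16 2034 5:00 PM.
Mar 16 2034 5:00 PM + 5 h = Mar 16 2034 10:00 PM.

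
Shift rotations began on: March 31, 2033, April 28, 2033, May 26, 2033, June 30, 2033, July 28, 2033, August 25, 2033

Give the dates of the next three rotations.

September 29, 2033; October 27, 2033; November 24, 2033

All Thursdays; the gaps (28, 28, 35, 28, 28) vary with month length.
This is the last Thursday of each month.
September 2033 ends with Thursday September 29, 2033.
Last Thursday of October 2033: October 27, 2033.
November 2033 ends with Thursday November 24, 2033.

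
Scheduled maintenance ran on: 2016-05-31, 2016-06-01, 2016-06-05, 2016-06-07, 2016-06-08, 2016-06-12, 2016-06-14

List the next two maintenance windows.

Every event lands on a Tuesday or Wednesday or Sunday (gaps cycle 1, 4, 2, 1, 4, 2).
So the schedule is: every Tuesday, Wednesday and Sunday.
Next Wednesday: 2016-06-15.
Next Sunday: 2016-06-19.

2016-06-15, 2016-06-19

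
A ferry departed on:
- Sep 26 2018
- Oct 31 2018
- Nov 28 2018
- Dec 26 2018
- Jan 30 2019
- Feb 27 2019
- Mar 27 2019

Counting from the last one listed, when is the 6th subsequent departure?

Sep 25 2019

These are Wednesdays with 35, 28, 28, 35, 28, 28-day gaps.
Each is the final Wednesday of its month — Oct 31 2018 is past the 28th, so '4th Wednesday' doesn't fit.
April 2019 ends with Wednesday Apr 24 2019.
Last Wednesday of May 2019: May 29 2019.
Last Wednesday of June 2019: Jun 26 2019.
July 2019 ends with Wednesday Jul 31 2019.
August 2019 ends with Wednesday Aug 28 2019.
September 2019 ends with Wednesday Sep 25 2019.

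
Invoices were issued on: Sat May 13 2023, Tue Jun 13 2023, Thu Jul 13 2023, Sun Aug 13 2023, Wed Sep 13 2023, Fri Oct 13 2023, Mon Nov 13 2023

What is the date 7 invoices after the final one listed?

Each date is the 13th; the gaps (31, 30, 31, 31, 30, 31) track the month lengths.
The rule is the 13th of each month.
December 2023: Wed Dec 13 2023.
January 2024: Sat Jan 13 2024.
February 2024: Tue Feb 13 2024.
March 2024: Wed Mar 13 2024.
Next: April 2024 → Sat Apr 13 2024.
May 2024: Mon May 13 2024.
June 2024: Thu Jun 13 2024.

Thu Jun 13 2024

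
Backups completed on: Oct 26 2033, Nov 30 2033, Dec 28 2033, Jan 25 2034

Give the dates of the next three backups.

All Wednesdays; the gaps (35, 28, 28) vary with month length.
This is the last Wednesday of each month.
February 2034 ends with Wednesday Feb 22 2034.
March 2034 ends with Wednesday Mar 29 2034.
Last Wednesday of April 2034: Apr 26 2034.

Feb 22 2034, Mar 29 2034, Apr 26 2034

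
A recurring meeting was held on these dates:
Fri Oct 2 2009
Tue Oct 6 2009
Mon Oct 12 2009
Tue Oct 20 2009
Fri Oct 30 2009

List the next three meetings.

Intervals are 4, 6, 8, 10 days — an arithmetic progression with common difference 2.
Next gap: 12 days. Fri Oct 30 2009 + 12 days = Wed Nov 11 2009.
Next gap: 14 days. Wed Nov 11 2009 + 14 days = Wed Nov 25 2009.
Next gap: 16 days. Wed Nov 25 2009 + 16 days = Fri Dec 11 2009.

Wed Nov 11 2009, Wed Nov 25 2009, Fri Dec 11 2009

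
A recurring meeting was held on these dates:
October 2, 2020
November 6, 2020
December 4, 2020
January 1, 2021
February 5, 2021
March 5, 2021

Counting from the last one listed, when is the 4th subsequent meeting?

Gaps: 35, 28, 28, 35, 28 days — a mix of 28 and 35. Every date is a Friday.
Each is the 1st Friday of its month.
1st Friday of April 2021: April 2, 2021.
May 2021 — 1st Friday is May 7, 2021.
June 2021 — 1st Friday is June 4, 2021.
1st Friday of July 2021: July 2, 2021.

July 2, 2021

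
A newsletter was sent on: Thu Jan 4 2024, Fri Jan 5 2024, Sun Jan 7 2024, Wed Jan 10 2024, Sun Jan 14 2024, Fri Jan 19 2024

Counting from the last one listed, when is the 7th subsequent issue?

Fri Mar 22 2024

Gaps: 1, 2, 3, 4, 5 days — each gap is 1 larger than the previous one.
Next gap: 6 days. Fri Jan 19 2024 + 6 days = Thu Jan 25 2024.
Next gap: 7 days. Thu Jan 25 2024 + 7 days = Thu Feb 1 2024.
Next gap: 8 days. Thu Feb 1 2024 + 8 days = Fri Feb 9 2024.
Next gap: 9 days. Fri Feb 9 2024 + 9 days = Sun Feb 18 2024.
Next gap: 10 days. Sun Feb 18 2024 + 10 days = Wed Feb 28 2024.
Next gap: 11 days. Wed Feb 28 2024 + 11 days = Sun Mar 10 2024.
Next gap: 12 days. Sun Mar 10 2024 + 12 days = Fri Mar 22 2024.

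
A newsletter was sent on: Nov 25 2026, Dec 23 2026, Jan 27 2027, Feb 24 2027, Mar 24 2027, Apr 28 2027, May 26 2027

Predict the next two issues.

Gaps: 28, 35, 28, 28, 35, 28 days — a mix of 28 and 35. Every date is a Wednesday.
Each is the 4th Wednesday of its month.
4th Wednesday of June 2027: Jun 23 2027.
4th Wednesday of July 2027: Jul 28 2027.

Jun 23 2027, Jul 28 2027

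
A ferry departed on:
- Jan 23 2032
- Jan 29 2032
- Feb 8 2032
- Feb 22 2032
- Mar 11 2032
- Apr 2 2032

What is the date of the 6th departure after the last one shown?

Nov 4 2032

Gaps: 6, 10, 14, 18, 22 days — each gap is 4 larger than the previous one.
Next gap: 26 days. Apr 2 2032 + 26 days = Apr 28 2032.
Next gap: 30 days. Apr 28 2032 + 30 days = May 28 2032.
Next gap: 34 days. May 28 2032 + 34 days = Jul 1 2032.
Next gap: 38 days. Jul 1 2032 + 38 days = Aug 8 2032.
Next gap: 42 days. Aug 8 2032 + 42 days = Sep 19 2032.
Next gap: 46 days. Sep 19 2032 + 46 days = Nov 4 2032.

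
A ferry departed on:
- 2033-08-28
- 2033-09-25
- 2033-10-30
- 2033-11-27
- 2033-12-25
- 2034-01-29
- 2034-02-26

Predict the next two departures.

Every date is a Sunday; gaps 28, 35, 28, 28, 35, 28 days.
Each is the last Sunday of its month (at least one falls on the 29th or later, ruling out '4th Sunday').
March 2034 ends with Sunday 2034-03-26.
April 2034 ends with Sunday 2034-04-30.

2034-03-26, 2034-04-30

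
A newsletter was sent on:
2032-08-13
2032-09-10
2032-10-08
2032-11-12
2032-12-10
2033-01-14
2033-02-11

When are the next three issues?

2033-03-11, 2033-04-08, 2033-05-13

These are Fridays at 28- or 35-day spacing (28, 28, 35, 28, 35, 28).
The pattern: 2nd Friday of the month.
March 2033 — 2nd Friday is 2033-03-11.
2nd Friday of April 2033: 2033-04-08.
May 2033 — 2nd Friday is 2033-05-13.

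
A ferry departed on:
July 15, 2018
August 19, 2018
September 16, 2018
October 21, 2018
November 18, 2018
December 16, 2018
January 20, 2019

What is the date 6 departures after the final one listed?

July 21, 2019

All dates are Sundays, 35, 28, 35, 28, 28, 35 days apart.
Specifically, the 3rd Sunday of each month.
3rd Sunday of February 2019: February 17, 2019.
3rd Sunday of March 2019: March 17, 2019.
April 2019 — 3rd Sunday is April 21, 2019.
3rd Sunday of May 2019: May 19, 2019.
June 2019 — 3rd Sunday is June 16, 2019.
July 2019 — 3rd Sunday is July 21, 2019.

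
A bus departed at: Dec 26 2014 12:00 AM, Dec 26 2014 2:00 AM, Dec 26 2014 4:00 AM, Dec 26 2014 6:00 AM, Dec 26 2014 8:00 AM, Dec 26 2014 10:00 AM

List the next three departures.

Dec 26 2014 12:00 PM, Dec 26 2014 2:00 PM, Dec 26 2014 4:00 PM

Gaps: 2, 2, 2, 2, 2 hours — each event is 2 hours after the previous one.
Dec 26 2014 10:00 AM + 2 h = Dec 26 2014 12:00 PM.
Dec 26 2014 12:00 PM + 2 h = Dec 26 2014 2:00 PM.
Dec 26 2014 2:00 PM + 2 h = Dec 26 2014 4:00 PM.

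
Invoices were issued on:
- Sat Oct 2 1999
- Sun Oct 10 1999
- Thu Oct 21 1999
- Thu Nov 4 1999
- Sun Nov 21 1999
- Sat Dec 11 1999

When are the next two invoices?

Mon Jan 3 2000, Sat Jan 29 2000

Gaps: 8, 11, 14, 17, 20 days — each gap is 3 larger than the previous one.
Next gap: 23 days. Sat Dec 11 1999 + 23 days = Mon Jan 3 2000.
Next gap: 26 days. Mon Jan 3 2000 + 26 days = Sat Jan 29 2000.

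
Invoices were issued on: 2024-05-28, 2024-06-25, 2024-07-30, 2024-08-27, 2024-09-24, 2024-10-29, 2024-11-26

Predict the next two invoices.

Every date is a Tuesday; gaps 28, 35, 28, 28, 35, 28 days.
Each is the last Tuesday of its month (at least one falls on the 29th or later, ruling out '4th Tuesday').
Last Tuesday of December 2024: 2024-12-31.
January 2025 ends with Tuesday 2025-01-28.

2024-12-31, 2025-01-28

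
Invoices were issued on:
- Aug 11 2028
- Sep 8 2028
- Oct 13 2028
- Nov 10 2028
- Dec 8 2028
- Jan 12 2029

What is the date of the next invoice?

These are Fridays at 28- or 35-day spacing (28, 35, 28, 28, 35).
The pattern: 2nd Friday of the month.
February 2029 — 2nd Friday is Feb 9 2029.

Feb 9 2029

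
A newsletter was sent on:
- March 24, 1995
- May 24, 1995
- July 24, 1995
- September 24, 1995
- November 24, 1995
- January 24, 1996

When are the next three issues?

Gaps: 61, 61, 62, 61, 61 days — not constant. Every event is on the 24th of the month.
Pattern: the 24th of every 2 months.
Next: March 1996 → March 24, 1996.
Next: May 1996 → May 24, 1996.
Next: July 1996 → July 24, 1996.

March 24, 1996; May 24, 1996; July 24, 1996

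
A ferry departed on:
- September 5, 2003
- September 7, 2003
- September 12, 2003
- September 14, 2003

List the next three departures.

September 19, 2003; September 21, 2003; September 26, 2003

Gaps: 2, 5, 2 days — not constant, but cyclic with period 2.
The events fall on every Friday and Sunday.
The following Friday is September 19, 2003.
Next Sunday: September 21, 2003.
The following Friday is September 26, 2003.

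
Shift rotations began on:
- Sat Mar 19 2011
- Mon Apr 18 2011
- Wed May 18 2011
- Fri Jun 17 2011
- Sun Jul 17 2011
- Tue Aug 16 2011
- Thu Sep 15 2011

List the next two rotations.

The spacing is 30, 30, 30, 30, 30, 30 days — always 30 days.
Thu Sep 15 2011 + 30 days = Sat Oct 15 2011.
Sat Oct 15 2011 + 30 days = Mon Nov 14 2011.

Sat Oct 15 2011, Mon Nov 14 2011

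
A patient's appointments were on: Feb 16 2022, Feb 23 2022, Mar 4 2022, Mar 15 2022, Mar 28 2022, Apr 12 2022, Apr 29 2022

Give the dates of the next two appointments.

May 18 2022, Jun 8 2022

Gaps: 7, 9, 11, 13, 15, 17 days — each gap is 2 larger than the previous one.
Next gap: 19 days. Apr 29 2022 + 19 days = May 18 2022.
Next gap: 21 days. May 18 2022 + 21 days = Jun 8 2022.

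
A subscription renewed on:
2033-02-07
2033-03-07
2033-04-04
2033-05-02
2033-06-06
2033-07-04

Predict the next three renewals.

2033-08-01, 2033-09-05, 2033-10-03

These are Mondays at 28- or 35-day spacing (28, 28, 28, 35, 28).
The pattern: 1st Monday of the month.
1st Monday of August 2033: 2033-08-01.
1st Monday of September 2033: 2033-09-05.
October 2033 — 1st Monday is 2033-10-03.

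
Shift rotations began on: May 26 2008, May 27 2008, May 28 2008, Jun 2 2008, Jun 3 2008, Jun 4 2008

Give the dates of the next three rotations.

Jun 9 2008, Jun 10 2008, Jun 11 2008

The gap pattern 1, 1, 5, 1, 1 repeats every 3 events.
These are the Mondays, Tuesdays and Wednesdays of each week.
The following Monday is Jun 9 2008.
Next Tuesday: Jun 10 2008.
The following Wednesday is Jun 11 2008.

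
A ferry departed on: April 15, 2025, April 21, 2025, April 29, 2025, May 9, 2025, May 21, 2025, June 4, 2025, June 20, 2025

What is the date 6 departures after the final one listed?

Gaps: 6, 8, 10, 12, 14, 16 days — each gap is 2 larger than the previous one.
Next gap: 18 days. June 20, 2025 + 18 days = July 8, 2025.
Next gap: 20 days. July 8, 2025 + 20 days = July 28, 2025.
Next gap: 22 days. July 28, 2025 + 22 days = August 19, 2025.
Next gap: 24 days. August 19, 2025 + 24 days = September 12, 2025.
Next gap: 26 days. September 12, 2025 + 26 days = October 8, 2025.
Next gap: 28 days. October 8, 2025 + 28 days = November 5, 2025.

November 5, 2025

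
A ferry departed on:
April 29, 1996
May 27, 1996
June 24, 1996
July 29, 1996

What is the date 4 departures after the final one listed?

All Mondays; the gaps (28, 28, 35) vary with month length.
This is the last Monday of each month.
Last Monday of August 1996: August 26, 1996.
Last Monday of September 1996: September 30, 1996.
October 1996 ends with Monday October 28, 1996.
November 1996 ends with Monday November 25, 1996.

November 25, 1996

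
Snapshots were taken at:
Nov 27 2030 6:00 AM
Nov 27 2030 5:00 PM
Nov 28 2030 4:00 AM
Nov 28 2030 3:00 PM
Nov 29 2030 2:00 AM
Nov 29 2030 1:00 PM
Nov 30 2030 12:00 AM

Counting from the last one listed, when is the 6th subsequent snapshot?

Dec 2 2030 6:00 PM

Gaps: 11, 11, 11, 11, 11, 11 hours — each event is 11 hours after the previous one.
Nov 30 2030 12:00 AM + 11 h = Nov 30 2030 11:00 AM.
Nov 30 2030 11:00 AM + 11 h = Nov 30 2030 10:00 PM.
Nov 30 2030 10:00 PM + 11 h = Dec 1 2030 9:00 AM.
Dec 1 2030 9:00 AM + 11 h = Dec 1 2030 8:00 PM.
Dec 1 2030 8:00 PM + 11 h = Dec 2 2030 7:00 AM.
Dec 2 2030 7:00 AM + 11 h = Dec 2 2030 6:00 PM.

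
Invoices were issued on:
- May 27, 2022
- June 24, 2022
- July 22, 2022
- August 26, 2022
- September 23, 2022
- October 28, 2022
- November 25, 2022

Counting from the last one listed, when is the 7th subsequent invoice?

These are Fridays at 28- or 35-day spacing (28, 28, 35, 28, 35, 28).
The pattern: 4th Friday of the month.
4th Friday of December 2022: December 23, 2022.
January 2023 — 4th Friday is January 27, 2023.
4th Friday of February 2023: February 24, 2023.
March 2023 — 4th Friday is March 24, 2023.
April 2023 — 4th Friday is April 28, 2023.
4th Friday of May 2023: May 26, 2023.
4th Friday of June 2023: June 23, 2023.

June 23, 2023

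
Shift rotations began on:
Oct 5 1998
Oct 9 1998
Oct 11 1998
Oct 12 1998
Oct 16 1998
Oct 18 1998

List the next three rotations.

Oct 19 1998, Oct 23 1998, Oct 25 1998

The gap pattern 4, 2, 1, 4, 2 repeats every 3 events.
These are the Mondays, Fridays and Sundays of each week.
The following Monday is Oct 19 1998.
Next Friday: Oct 23 1998.
Next Sunday: Oct 25 1998.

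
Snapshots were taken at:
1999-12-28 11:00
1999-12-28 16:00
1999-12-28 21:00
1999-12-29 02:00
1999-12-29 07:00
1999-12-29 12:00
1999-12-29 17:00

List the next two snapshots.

The interval is a steady 5 hours (5, 5, 5, 5, 5, 5).
1999-12-29 17:00 + 5 h = 1999-12-29 22:00.
1999-12-29 22:00 + 5 h = 1999-12-30 03:00.

1999-12-29 22:00, 1999-12-30 03:00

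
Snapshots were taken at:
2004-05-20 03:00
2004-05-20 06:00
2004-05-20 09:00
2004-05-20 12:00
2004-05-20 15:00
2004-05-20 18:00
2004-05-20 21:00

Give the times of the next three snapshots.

The interval is a steady 3 hours (3, 3, 3, 3, 3, 3).
2004-05-20 21:00 + 3 h = 2004-05-21 00:00.
2004-05-21 00:00 + 3 h = 2004-05-21 03:00.
2004-05-21 03:00 + 3 h = 2004-05-21 06:00.

2004-05-21 00:00, 2004-05-21 03:00, 2004-05-21 06:00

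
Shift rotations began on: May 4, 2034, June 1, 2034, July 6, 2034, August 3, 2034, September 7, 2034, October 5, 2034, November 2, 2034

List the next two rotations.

December 7, 2034; January 4, 2035

Gaps: 28, 35, 28, 35, 28, 28 days — a mix of 28 and 35. Every date is a Thursday.
Each is the 1st Thursday of its month.
1st Thursday of December 2034: December 7, 2034.
1st Thursday of January 2035: January 4, 2035.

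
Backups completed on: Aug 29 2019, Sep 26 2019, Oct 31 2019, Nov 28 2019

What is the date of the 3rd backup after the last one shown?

Feb 27 2020

Every date is a Thursday; gaps 28, 35, 28 days.
Each is the last Thursday of its month (at least one falls on the 29th or later, ruling out '4th Thursday').
December 2019 ends with Thursday Dec 26 2019.
Last Thursday of January 2020: Jan 30 2020.
February 2020 ends with Thursday Feb 27 2020.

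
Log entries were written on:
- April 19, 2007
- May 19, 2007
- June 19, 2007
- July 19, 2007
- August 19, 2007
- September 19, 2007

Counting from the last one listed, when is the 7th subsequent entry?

Gaps: 30, 31, 30, 31, 31 days — not constant. Every event is on the 19th of the month.
Pattern: the 19th of each month.
Next: October 2007 → October 19, 2007.
Next: November 2007 → November 19, 2007.
Next: December 2007 → December 19, 2007.
January 2008: January 19, 2008.
February 2008: February 19, 2008.
March 2008: March 19, 2008.
Next: April 2008 → April 19, 2008.

April 19, 2008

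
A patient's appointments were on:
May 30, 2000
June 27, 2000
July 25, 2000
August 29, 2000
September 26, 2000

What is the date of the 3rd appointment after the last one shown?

December 26, 2000

Every date is a Tuesday; gaps 28, 28, 35, 28 days.
Each is the last Tuesday of its month (at least one falls on the 29th or later, ruling out '4th Tuesday').
Last Tuesday of October 2000: October 31, 2000.
Last Tuesday of November 2000: November 28, 2000.
Last Tuesday of December 2000: December 26, 2000.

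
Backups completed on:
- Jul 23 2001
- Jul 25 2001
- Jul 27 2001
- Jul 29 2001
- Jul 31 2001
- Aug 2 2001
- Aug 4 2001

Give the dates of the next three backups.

Aug 6 2001, Aug 8 2001, Aug 10 2001

The spacing is 2, 2, 2, 2, 2, 2 days — always 2 days.
Aug 4 2001 + 2 days = Aug 6 2001.
Aug 6 2001 + 2 days = Aug 8 2001.
Aug 8 2001 + 2 days = Aug 10 2001.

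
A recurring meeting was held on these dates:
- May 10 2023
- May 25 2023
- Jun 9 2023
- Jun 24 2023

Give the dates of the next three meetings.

Every event comes 15 days after the last (15, 15, 15).
Jun 24 2023 + 15 days = Jul 9 2023.
Jul 9 2023 + 15 days = Jul 24 2023.
Jul 24 2023 + 15 days = Aug 8 2023.

Jul 9 2023, Jul 24 2023, Aug 8 2023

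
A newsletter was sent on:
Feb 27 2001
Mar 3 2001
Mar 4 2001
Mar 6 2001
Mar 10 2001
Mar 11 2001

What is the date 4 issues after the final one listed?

Every event lands on a Tuesday or Saturday or Sunday (gaps cycle 4, 1, 2, 4, 1).
So the schedule is: every Tuesday, Saturday and Sunday.
Next Tuesday: Mar 13 2001.
Next Saturday: Mar 17 2001.
Next Sunday: Mar 18 2001.
Next Tuesday: Mar 20 2001.

Mar 20 2001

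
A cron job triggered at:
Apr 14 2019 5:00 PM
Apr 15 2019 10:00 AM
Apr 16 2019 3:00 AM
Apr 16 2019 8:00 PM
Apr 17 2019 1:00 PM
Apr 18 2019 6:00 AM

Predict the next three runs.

Apr 18 2019 11:00 PM, Apr 19 2019 4:00 PM, Apr 20 2019 9:00 AM

Gaps: 17, 17, 17, 17, 17 hours — each event is 17 hours after the previous one.
Apr 18 2019 6:00 AM + 17 h = Apr 18 2019 11:00 PM.
Apr 18 2019 11:00 PM + 17 h = Apr 19 2019 4:00 PM.
Apr 19 2019 4:00 PM + 17 h = Apr 20 2019 9:00 AM.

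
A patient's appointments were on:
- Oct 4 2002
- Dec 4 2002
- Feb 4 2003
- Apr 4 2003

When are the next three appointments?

The day-of-month is always 4 (61, 62, 59 days between events).
So this recurs on the 4th of every 2 months.
June 2003: Jun 4 2003.
August 2003: Aug 4 2003.
October 2003: Oct 4 2003.

Jun 4 2003, Aug 4 2003, Oct 4 2003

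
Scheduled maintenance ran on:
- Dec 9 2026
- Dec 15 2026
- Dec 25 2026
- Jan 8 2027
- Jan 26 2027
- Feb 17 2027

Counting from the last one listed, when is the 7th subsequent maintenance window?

Nov 10 2027

Intervals are 6, 10, 14, 18, 22 days — an arithmetic progression with common difference 4.
Next gap: 26 days. Feb 17 2027 + 26 days = Mar 15 2027.
Next gap: 30 days. Mar 15 2027 + 30 days = Apr 14 2027.
Next gap: 34 days. Apr 14 2027 + 34 days = May 18 2027.
Next gap: 38 days. May 18 2027 + 38 days = Jun 25 2027.
Next gap: 42 days. Jun 25 2027 + 42 days = Aug 6 2027.
Next gap: 46 days. Aug 6 2027 + 46 days = Sep 21 2027.
Next gap: 50 days. Sep 21 2027 + 50 days = Nov 10 2027.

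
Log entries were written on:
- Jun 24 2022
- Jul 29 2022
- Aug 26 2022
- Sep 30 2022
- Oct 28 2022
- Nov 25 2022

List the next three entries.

All Fridays; the gaps (35, 28, 35, 28, 28) vary with month length.
This is the last Friday of each month.
December 2022 ends with Friday Dec 30 2022.
Last Friday of January 2023: Jan 27 2023.
Last Friday of February 2023: Feb 24 2023.

Dec 30 2022, Jan 27 2023, Feb 24 2023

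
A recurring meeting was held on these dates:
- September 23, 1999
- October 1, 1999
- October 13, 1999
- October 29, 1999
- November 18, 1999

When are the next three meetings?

December 12, 1999; January 9, 2000; February 10, 2000

The spacing grows by 4 each time: 8, 12, 16, 20 days.
Next gap: 24 days. November 18, 1999 + 24 days = December 12, 1999.
Next gap: 28 days. December 12, 1999 + 28 days = January 9, 2000.
Next gap: 32 days. January 9, 2000 + 32 days = February 10, 2000.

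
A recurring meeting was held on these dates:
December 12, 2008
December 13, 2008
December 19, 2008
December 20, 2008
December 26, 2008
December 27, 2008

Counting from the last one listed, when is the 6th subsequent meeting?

Every event lands on a Friday or Saturday (gaps cycle 1, 6, 1, 6, 1).
So the schedule is: every Friday and Saturday.
Next Friday: January 2, 2009.
The following Saturday is January 3, 2009.
Next Friday: January 9, 2009.
The following Saturday is January 10, 2009.
The following Friday is January 16, 2009.
The following Saturday is January 17, 2009.

January 17, 2009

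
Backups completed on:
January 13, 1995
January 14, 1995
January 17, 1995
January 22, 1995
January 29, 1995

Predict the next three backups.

Gaps: 1, 3, 5, 7 days — each gap is 2 larger than the previous one.
Next gap: 9 days. January 29, 1995 + 9 days = February 7, 1995.
Next gap: 11 days. February 7, 1995 + 11 days = February 18, 1995.
Next gap: 13 days. February 18, 1995 + 13 days = March 3, 1995.

February 7, 1995; February 18, 1995; March 3, 1995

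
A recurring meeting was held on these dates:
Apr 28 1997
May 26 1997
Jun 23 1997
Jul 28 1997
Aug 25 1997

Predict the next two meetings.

Gaps: 28, 28, 35, 28 days — a mix of 28 and 35. Every date is a Monday.
Each is the 4th Monday of its month.
4th Monday of September 1997: Sep 22 1997.
4th Monday of October 1997: Oct 27 1997.

Sep 22 1997, Oct 27 1997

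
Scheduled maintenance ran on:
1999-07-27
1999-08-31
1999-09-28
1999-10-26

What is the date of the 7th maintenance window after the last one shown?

All Tuesdays; the gaps (35, 28, 28) vary with month length.
This is the last Tuesday of each month.
Last Tuesday of November 1999: 1999-11-30.
December 1999 ends with Tuesday 1999-12-28.
Last Tuesday of January 2000: 2000-01-25.
February 2000 ends with Tuesday 2000-02-29.
March 2000 ends with Tuesday 2000-03-28.
April 2000 ends with Tuesday 2000-04-25.
Last Tuesday of May 2000: 2000-05-30.

2000-05-30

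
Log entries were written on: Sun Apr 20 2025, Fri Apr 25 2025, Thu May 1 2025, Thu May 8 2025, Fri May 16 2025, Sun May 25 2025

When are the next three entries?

Intervals are 5, 6, 7, 8, 9 days — an arithmetic progression with common difference 1.
Next gap: 10 days. Sun May 25 2025 + 10 days = Wed Jun 4 2025.
Next gap: 11 days. Wed Jun 4 2025 + 11 days = Sun Jun 15 2025.
Next gap: 12 days. Sun Jun 15 2025 + 12 days = Fri Jun 27 2025.

Wed Jun 4 2025, Sun Jun 15 2025, Fri Jun 27 2025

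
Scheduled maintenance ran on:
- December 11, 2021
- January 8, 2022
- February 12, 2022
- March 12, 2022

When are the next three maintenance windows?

Gaps: 28, 35, 28 days — a mix of 28 and 35. Every date is a Saturday.
Each is the 2nd Saturday of its month.
2nd Saturday of April 2022: April 9, 2022.
May 2022 — 2nd Saturday is May 14, 2022.
June 2022 — 2nd Saturday is June 11, 2022.

April 9, 2022; May 14, 2022; June 11, 2022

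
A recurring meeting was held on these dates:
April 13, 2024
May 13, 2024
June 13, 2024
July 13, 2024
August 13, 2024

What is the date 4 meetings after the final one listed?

Each date is the 13th; the gaps (30, 31, 30, 31) track the month lengths.
The rule is the 13th of each month.
Next: September 2024 → September 13, 2024.
October 2024: October 13, 2024.
November 2024: November 13, 2024.
Next: December 2024 → December 13, 2024.

December 13, 2024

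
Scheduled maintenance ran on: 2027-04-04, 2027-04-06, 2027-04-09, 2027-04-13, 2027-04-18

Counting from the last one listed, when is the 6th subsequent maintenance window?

Gaps: 2, 3, 4, 5 days — each gap is 1 larger than the previous one.
Next gap: 6 days. 2027-04-18 + 6 days = 2027-04-24.
Next gap: 7 days. 2027-04-24 + 7 days = 2027-05-01.
Next gap: 8 days. 2027-05-01 + 8 days = 2027-05-09.
Next gap: 9 days. 2027-05-09 + 9 days = 2027-05-18.
Next gap: 10 days. 2027-05-18 + 10 days = 2027-05-28.
Next gap: 11 days. 2027-05-28 + 11 days = 2027-06-08.

2027-06-08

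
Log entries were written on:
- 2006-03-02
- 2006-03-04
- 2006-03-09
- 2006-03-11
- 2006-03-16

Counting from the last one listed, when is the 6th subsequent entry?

The gap pattern 2, 5, 2, 5 repeats every 2 events.
These are the Thursdays and Saturdays of each week.
Next Saturday: 2006-03-18.
The following Thursday is 2006-03-23.
Next Saturday: 2006-03-25.
The following Thursday is 2006-03-30.
The following Saturday is 2006-04-01.
Next Thursday: 2006-04-06.

2006-04-06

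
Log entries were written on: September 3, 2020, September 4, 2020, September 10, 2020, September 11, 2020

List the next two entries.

Every event lands on a Thursday or Friday (gaps cycle 1, 6, 1).
So the schedule is: every Thursday and Friday.
The following Thursday is September 17, 2020.
Next Friday: September 18, 2020.

September 17, 2020; September 18, 2020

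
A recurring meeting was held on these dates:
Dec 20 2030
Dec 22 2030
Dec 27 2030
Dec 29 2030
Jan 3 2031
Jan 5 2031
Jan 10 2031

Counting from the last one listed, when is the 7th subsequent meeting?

Feb 2 2031

Every event lands on a Friday or Sunday (gaps cycle 2, 5, 2, 5, 2, 5).
So the schedule is: every Friday and Sunday.
Next Sunday: Jan 12 2031.
The following Friday is Jan 17 2031.
The following Sunday is Jan 19 2031.
Next Friday: Jan 24 2031.
Next Sunday: Jan 26 2031.
The following Friday is Jan 31 2031.
Next Sunday: Feb 2 2031.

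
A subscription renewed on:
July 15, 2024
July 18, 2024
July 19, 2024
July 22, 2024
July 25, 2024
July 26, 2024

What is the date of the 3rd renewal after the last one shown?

August 2, 2024

The gap pattern 3, 1, 3, 3, 1 repeats every 3 events.
These are the Mondays, Thursdays and Fridays of each week.
Next Monday: July 29, 2024.
The following Thursday is August 1, 2024.
Next Friday: August 2, 2024.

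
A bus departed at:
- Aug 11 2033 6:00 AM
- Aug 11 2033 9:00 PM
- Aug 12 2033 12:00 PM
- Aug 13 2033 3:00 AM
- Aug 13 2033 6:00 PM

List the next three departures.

Aug 14 2033 9:00 AM, Aug 15 2033 12:00 AM, Aug 15 2033 3:00 PM

The interval is a steady 15 hours (15, 15, 15, 15).
Aug 13 2033 6:00 PM + 15 h = Aug 14 2033 9:00 AM.
Aug 14 2033 9:00 AM + 15 h = Aug 15 2033 12:00 AM.
Aug 15 2033 12:00 AM + 15 h = Aug 15 2033 3:00 PM.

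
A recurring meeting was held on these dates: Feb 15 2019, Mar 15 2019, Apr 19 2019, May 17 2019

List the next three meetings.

Jun 21 2019, Jul 19 2019, Aug 16 2019

All dates are Fridays, 28, 35, 28 days apart.
Specifically, the 3rd Friday of each month.
3rd Friday of June 2019: Jun 21 2019.
3rd Friday of July 2019: Jul 19 2019.
August 2019 — 3rd Friday is Aug 16 2019.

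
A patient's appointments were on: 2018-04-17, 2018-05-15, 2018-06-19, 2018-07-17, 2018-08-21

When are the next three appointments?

2018-09-18, 2018-10-16, 2018-11-20

All dates are Tuesdays, 28, 35, 28, 35 days apart.
Specifically, the 3rd Tuesday of each month.
3rd Tuesday of September 2018: 2018-09-18.
3rd Tuesday of October 2018: 2018-10-16.
November 2018 — 3rd Tuesday is 2018-11-20.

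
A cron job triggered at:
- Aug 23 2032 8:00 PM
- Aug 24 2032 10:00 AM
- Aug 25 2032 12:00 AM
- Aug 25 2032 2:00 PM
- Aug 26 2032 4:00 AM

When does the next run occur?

Aug 26 2032 6:00 PM

Gaps: 14, 14, 14, 14 hours — each event is 14 hours after the previous one.
Aug 26 2032 4:00 AM + 14 h = Aug 26 2032 6:00 PM.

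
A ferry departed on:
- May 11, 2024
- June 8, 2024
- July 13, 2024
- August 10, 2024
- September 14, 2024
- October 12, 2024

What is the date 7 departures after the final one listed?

May 10, 2025

Gaps: 28, 35, 28, 35, 28 days — a mix of 28 and 35. Every date is a Saturday.
Each is the 2nd Saturday of its month.
November 2024 — 2nd Saturday is November 9, 2024.
2nd Saturday of December 2024: December 14, 2024.
2nd Saturday of January 2025: January 11, 2025.
2nd Saturday of February 2025: February 8, 2025.
March 2025 — 2nd Saturday is March 8, 2025.
April 2025 — 2nd Saturday is April 12, 2025.
May 2025 — 2nd Saturday is May 10, 2025.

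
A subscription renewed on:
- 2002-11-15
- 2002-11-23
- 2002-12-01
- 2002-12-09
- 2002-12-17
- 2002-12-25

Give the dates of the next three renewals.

Every event comes 8 days after the last (8, 8, 8, 8, 8).
2002-12-25 + 8 days = 2003-01-02.
2003-01-02 + 8 days = 2003-01-10.
2003-01-10 + 8 days = 2003-01-18.

2003-01-02, 2003-01-10, 2003-01-18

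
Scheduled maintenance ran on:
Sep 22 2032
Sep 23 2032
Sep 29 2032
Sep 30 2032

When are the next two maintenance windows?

Every event lands on a Wednesday or Thursday (gaps cycle 1, 6, 1).
So the schedule is: every Wednesday and Thursday.
The following Wednesday is Oct 6 2032.
Next Thursday: Oct 7 2032.

Oct 6 2032, Oct 7 2032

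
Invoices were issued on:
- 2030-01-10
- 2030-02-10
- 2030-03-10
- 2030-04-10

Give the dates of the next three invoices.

2030-05-10, 2030-06-10, 2030-07-10

The day-of-month is always 10 (31, 28, 31 days between events).
So this recurs on the 10th of each month.
Next: May 2030 → 2030-05-10.
June 2030: 2030-06-10.
July 2030: 2030-07-10.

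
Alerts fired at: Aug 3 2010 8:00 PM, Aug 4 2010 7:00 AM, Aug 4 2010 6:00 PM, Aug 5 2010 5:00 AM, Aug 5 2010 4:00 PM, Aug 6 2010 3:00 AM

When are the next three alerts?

Aug 6 2010 2:00 PM, Aug 7 2010 1:00 AM, Aug 7 2010 12:00 PM

The interval is a steady 11 hours (11, 11, 11, 11, 11).
Aug 6 2010 3:00 AM + 11 h = Aug 6 2010 2:00 PM.
Aug 6 2010 2:00 PM + 11 h = Aug 7 2010 1:00 AM.
Aug 7 2010 1:00 AM + 11 h = Aug 7 2010 12:00 PM.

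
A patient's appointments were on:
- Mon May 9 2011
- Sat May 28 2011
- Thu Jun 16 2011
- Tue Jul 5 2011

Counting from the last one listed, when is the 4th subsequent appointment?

Mon Sep 19 2011

The spacing is 19, 19, 19 days — always 19 days.
Tue Jul 5 2011 + 19 days = Sun Jul 24 2011.
Sun Jul 24 2011 + 19 days = Fri Aug 12 2011.
Fri Aug 12 2011 + 19 days = Wed Aug 31 2011.
Wed Aug 31 2011 + 19 days = Mon Sep 19 2011.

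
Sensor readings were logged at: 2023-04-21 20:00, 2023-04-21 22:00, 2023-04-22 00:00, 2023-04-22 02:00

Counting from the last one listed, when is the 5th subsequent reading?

2023-04-22 12:00

The interval is a steady 2 hours (2, 2, 2).
2023-04-22 02:00 + 2 h = 2023-04-22 04:00.
2023-04-22 04:00 + 2 h = 2023-04-22 06:00.
2023-04-22 06:00 + 2 h = 2023-04-22 08:00.
2023-04-22 08:00 + 2 h = 2023-04-22 10:00.
2023-04-22 10:00 + 2 h = 2023-04-22 12:00.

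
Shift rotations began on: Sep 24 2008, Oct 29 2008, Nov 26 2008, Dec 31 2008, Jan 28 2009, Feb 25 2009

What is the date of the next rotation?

Mar 25 2009

All Wednesdays; the gaps (35, 28, 35, 28, 28) vary with month length.
This is the last Wednesday of each month.
March 2009 ends with Wednesday Mar 25 2009.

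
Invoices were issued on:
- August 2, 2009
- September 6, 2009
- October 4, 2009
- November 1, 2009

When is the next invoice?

December 6, 2009

Gaps: 35, 28, 28 days — a mix of 28 and 35. Every date is a Sunday.
Each is the 1st Sunday of its month.
1st Sunday of December 2009: December 6, 2009.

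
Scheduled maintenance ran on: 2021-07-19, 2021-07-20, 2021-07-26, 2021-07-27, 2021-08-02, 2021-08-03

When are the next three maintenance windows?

2021-08-09, 2021-08-10, 2021-08-16

Gaps: 1, 6, 1, 6, 1 days — not constant, but cyclic with period 2.
The events fall on every Monday and Tuesday.
Next Monday: 2021-08-09.
Next Tuesday: 2021-08-10.
Next Monday: 2021-08-16.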